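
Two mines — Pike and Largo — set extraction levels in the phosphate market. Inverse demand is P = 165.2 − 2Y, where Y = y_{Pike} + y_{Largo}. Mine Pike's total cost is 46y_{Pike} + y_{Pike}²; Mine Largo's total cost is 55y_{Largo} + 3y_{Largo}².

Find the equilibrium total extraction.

Mine Pike's profit: π = y_{Pike}(165.2 − 2(y_{Pike} + y_{Largo})) − 46y_{Pike} − y_{Pike}².
∂π/∂y_{Pike} = 119.2 − 6y_{Pike} − 2y_{Largo} = 0, so y_{Pike} = 298/15 − (1/3)y_{Largo}.
For Largo: ∂π/∂y_{Largo} = 110.2 − 10y_{Largo} − 2y_{Pike} = 0 ⇒ y_{Largo} = 11.02 − 0.2y_{Pike}.
Solving the two reaction functions simultaneously: (1 − (−1/3)(−0.2))y_{Pike} = 298/15 − (1/3)·11.02, so (14/15)y_{Pike} = 2429/150 and y_{Pike} = 17.35.
Then y_{Largo} = 11.02 − 0.2·17.35 = 7.55.
Total extraction: 17.35 + 7.55 = 24.9.

24.9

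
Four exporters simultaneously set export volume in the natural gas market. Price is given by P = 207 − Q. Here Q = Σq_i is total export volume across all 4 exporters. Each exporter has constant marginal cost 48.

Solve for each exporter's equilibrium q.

A representative exporter's profit is π_i = q_i(207 − Q) − 48q_i, with Q = q_i + Σ_{j≠i} q_j.
First-order condition: 159 − 2q_i − Σ_{j≠i} q_j = 0.
Imposing symmetry (q_j = q for all j) turns Σ_{j≠i} q_j into 3q, so 159 = 5q and q = 31.8.

31.8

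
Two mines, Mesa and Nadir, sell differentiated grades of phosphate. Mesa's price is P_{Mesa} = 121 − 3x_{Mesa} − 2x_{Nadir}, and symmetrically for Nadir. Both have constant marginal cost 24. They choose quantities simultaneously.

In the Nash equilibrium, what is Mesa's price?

Mine Mesa's profit: π = x_{Mesa}(121 − 3x_{Mesa} − 2x_{Nadir}) − 24x_{Mesa}.
∂π/∂x_{Mesa} = 97 − 6x_{Mesa} − 2x_{Nadir} = 0 ⇒ x_{Mesa} = 97/6 − (1/3)x_{Nadir}.
By symmetry x_{Nadir} = x_{Mesa}; substituting into the reaction function, (4/3)x_{Mesa} = 97/6 and x_{Mesa} = 12.125.
P_{Mesa} = 121 − 3·12.125 − 2·12.125 = 60.375.

60.375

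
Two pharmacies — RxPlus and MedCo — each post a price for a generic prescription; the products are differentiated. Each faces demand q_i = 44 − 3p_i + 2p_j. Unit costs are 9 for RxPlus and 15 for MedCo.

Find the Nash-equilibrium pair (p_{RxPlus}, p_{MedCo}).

18.875, 21.125

RxPlus's profit: π = (p_{RxPlus} − 9)(44 − 3p_{RxPlus} + 2p_{MedCo}).
∂π/∂p_{RxPlus} = 71 − 6p_{RxPlus} + 2p_{MedCo} = 0 ⇒ p_{RxPlus} = 71/6 + (1/3)p_{MedCo}.
Similarly p_{MedCo} = 89/6 + (1/3)p_{RxPlus}.
Solving the two reaction functions simultaneously: (1 − (1/3)(1/3))p_{RxPlus} = 71/6 + (1/3)·(89/6), so (8/9)p_{RxPlus} = 151/9 and p_{RxPlus} = 18.875.
Then p_{MedCo} = 89/6 + (1/3)·18.875 = 21.125.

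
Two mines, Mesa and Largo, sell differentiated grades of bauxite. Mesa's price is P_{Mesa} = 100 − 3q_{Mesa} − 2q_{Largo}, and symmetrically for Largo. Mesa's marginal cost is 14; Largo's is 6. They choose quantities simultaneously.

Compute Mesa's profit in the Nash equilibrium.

Mine Mesa's profit: π = q_{Mesa}(100 − 3q_{Mesa} − 2q_{Largo}) − 14q_{Mesa}.
∂π/∂q_{Mesa} = 86 − 6q_{Mesa} − 2q_{Largo} = 0 ⇒ q_{Mesa} = 43/3 − (1/3)q_{Largo}.
Similarly q_{Largo} = 47/3 − (1/3)q_{Mesa}.
Solving the two reaction functions simultaneously: (1 − (−1/3)(−1/3))q_{Mesa} = 43/3 − (1/3)·(47/3), so (8/9)q_{Mesa} = 82/9 and q_{Mesa} = 10.25.
Then q_{Largo} = 47/3 − (1/3)·10.25 = 12.25.
P_{Mesa} = 100 − 3·10.25 − 2·12.25 = 44.75.
Profit = (44.75 − 14)·10.25 = 315.1875.

315.1875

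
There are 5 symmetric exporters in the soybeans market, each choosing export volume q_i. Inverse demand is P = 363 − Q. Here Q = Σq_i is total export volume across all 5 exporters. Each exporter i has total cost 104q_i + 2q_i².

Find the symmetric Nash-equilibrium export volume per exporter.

A representative exporter's profit is π_i = q_i(363 − Q) − 104q_i − 2q_i², with Q = q_i + Σ_{j≠i} q_j.
First-order condition: 259 − 6q_i − Σ_{j≠i} q_j = 0.
In a symmetric equilibrium every exporter chooses the same q, so Σ_{j≠i} q_j = 4q. The condition becomes 259 − 10q = 0, giving q = 259/10 = 25.9.

25.9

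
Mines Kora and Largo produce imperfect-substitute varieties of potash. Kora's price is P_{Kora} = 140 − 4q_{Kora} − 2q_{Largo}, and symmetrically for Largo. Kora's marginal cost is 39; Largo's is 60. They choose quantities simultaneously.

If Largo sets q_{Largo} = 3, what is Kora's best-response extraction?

11.875

Mine Kora's profit: π = q_{Kora}(140 − 4q_{Kora} − 2q_{Largo}) − 39q_{Kora}.
∂π/∂q_{Kora} = 101 − 8q_{Kora} − 2q_{Largo} = 0 ⇒ q_{Kora} = 12.625 − 0.25q_{Largo}.
At q_{Largo} = 3: q_{Kora} = 12.625 − 0.25·3 = 11.875.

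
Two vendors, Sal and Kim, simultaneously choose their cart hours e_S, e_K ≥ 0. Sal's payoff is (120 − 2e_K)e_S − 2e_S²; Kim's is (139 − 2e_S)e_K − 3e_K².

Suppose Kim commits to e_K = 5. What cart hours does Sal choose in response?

Expanding Sal's payoff: 120e_S − 2e_Ke_S − 2e_S².
∂π/∂e_S = 120 − 2e_K − 4e_S = 0, so e_S = 30 − 0.5e_K.
At e_K = 5: e_S = 30 − 0.5·5 = 27.5.

27.5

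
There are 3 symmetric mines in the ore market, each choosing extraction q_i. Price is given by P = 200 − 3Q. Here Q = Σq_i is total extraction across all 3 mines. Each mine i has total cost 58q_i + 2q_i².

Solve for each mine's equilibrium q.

8.875

A representative mine's profit is π_i = q_i(200 − 3Q) − 58q_i − 2q_i², with Q = q_i + Σ_{j≠i} q_j.
First-order condition: 142 − 10q_i − 3Σ_{j≠i} q_j = 0.
Imposing symmetry (q_j = q for all j) turns Σ_{j≠i} q_j into 2q, so 142 = 16q and q = 8.875.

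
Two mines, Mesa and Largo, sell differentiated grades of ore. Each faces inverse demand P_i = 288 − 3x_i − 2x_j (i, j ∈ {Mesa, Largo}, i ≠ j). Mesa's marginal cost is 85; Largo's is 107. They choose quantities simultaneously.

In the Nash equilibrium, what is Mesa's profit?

Mine Mesa's profit: π = x_{Mesa}(288 − 3x_{Mesa} − 2x_{Largo}) − 85x_{Mesa}.
∂π/∂x_{Mesa} = 203 − 6x_{Mesa} − 2x_{Largo} = 0 ⇒ x_{Mesa} = 203/6 − (1/3)x_{Largo}.
Similarly x_{Largo} = 181/6 − (1/3)x_{Mesa}.
Solving the two reaction functions simultaneously: (1 − (−1/3)(−1/3))x_{Mesa} = 203/6 − (1/3)·(181/6), so (8/9)x_{Mesa} = 214/9 and x_{Mesa} = 26.75.
Then x_{Largo} = 181/6 − (1/3)·26.75 = 21.25.
P_{Mesa} = 288 − 3·26.75 − 2·21.25 = 165.25.
Profit = (165.25 − 85)·26.75 = 2146.6875.

2146.6875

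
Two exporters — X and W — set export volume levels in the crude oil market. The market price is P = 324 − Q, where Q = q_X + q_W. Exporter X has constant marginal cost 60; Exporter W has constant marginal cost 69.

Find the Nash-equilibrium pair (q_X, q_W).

Exporter X's profit: π = q_X(324 − (q_X + q_W)) − 60q_X.
∂π/∂q_X = 264 − 2q_X − q_W = 0, so q_X = 132 − 0.5q_W.
By the same steps for W: q_W = 127.5 − 0.5q_X.
Substituting the second reaction function into the first: q_X = 132 − 0.5(127.5 − 0.5q_X), which gives 0.75q_X = 68.25 ⇒ q_X = 91.
Then q_W = 127.5 − 0.5·91 = 82.

91, 82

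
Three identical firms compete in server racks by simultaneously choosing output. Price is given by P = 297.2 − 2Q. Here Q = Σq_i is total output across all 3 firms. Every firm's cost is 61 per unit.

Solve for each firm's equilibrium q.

A representative firm's profit is π_i = q_i(297.2 − 2Q) − 61q_i, with Q = q_i + Σ_{j≠i} q_j.
First-order condition: 236.2 − 4q_i − 2Σ_{j≠i} q_j = 0.
Imposing symmetry (q_j = q for all j) turns Σ_{j≠i} q_j into 2q, so 236.2 = 8q and q = 29.525.

29.525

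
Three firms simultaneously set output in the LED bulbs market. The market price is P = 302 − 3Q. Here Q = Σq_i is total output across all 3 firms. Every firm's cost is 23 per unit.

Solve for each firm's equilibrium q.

A representative firm's profit is π_i = q_i(302 − 3Q) − 23q_i, with Q = q_i + Σ_{j≠i} q_j.
First-order condition: 279 − 6q_i − 3Σ_{j≠i} q_j = 0.
In a symmetric equilibrium every firm chooses the same q, so Σ_{j≠i} q_j = 2q. The condition becomes 279 − 12q = 0, giving q = 279/12 = 23.25.

23.25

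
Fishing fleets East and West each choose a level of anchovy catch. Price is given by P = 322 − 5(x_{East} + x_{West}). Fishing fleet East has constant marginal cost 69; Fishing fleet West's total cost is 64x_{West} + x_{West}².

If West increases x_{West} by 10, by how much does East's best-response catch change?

-5

Fishing fleet East's profit: π = x_{East}(322 − 5(x_{East} + x_{West})) − 69x_{East}.
∂π/∂x_{East} = 253 − 10x_{East} − 5x_{West} = 0, so x_{East} = 25.3 − 0.5x_{West}.
The reaction-function slope is −0.5, so a 10-unit rise in x_{West} moves x_{East} by −0.5 × 10 = −5. East's best response falls — the actions are strategic substitutes.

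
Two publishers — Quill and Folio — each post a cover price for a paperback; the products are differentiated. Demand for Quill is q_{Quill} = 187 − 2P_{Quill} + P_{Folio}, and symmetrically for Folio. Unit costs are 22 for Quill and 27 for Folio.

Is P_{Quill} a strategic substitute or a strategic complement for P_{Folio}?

Quill's profit: π = (P_{Quill} − 22)(187 − 2P_{Quill} + P_{Folio}).
∂π/∂P_{Quill} = 231 − 4P_{Quill} + P_{Folio} = 0 ⇒ P_{Quill} = 57.75 + 0.25P_{Folio}.
The best-response slope dP_{Quill}/dP_{Folio} = 0.25 > 0: the reaction function is upward-sloping, so the choices are strategic complements.

strategic complements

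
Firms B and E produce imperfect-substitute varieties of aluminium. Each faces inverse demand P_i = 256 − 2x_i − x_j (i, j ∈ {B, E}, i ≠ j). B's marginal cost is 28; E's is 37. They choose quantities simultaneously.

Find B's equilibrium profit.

4268.88

Firm B's profit: π = x_B(256 − 2x_B − x_E) − 28x_B.
∂π/∂x_B = 228 − 4x_B − x_E = 0 ⇒ x_B = 57 − 0.25x_E.
Similarly x_E = 54.75 − 0.25x_B.
Substituting the second reaction function into the first: x_B = 57 − 0.25(54.75 − 0.25x_B), which gives 0.9375x_B = 43.3125 ⇒ x_B = 46.2.
Then x_E = 54.75 − 0.25·46.2 = 43.2.
P_B = 256 − 2·46.2 − 43.2 = 120.4.
Profit = (120.4 − 28)·46.2 = 4268.88.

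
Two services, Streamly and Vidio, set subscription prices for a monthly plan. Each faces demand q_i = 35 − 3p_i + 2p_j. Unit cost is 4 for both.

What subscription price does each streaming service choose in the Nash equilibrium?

Streamly's profit: π = (p_{Streamly} − 4)(35 − 3p_{Streamly} + 2p_{Vidio}).
∂π/∂p_{Streamly} = 47 − 6p_{Streamly} + 2p_{Vidio} = 0 ⇒ p_{Streamly} = 47/6 + (1/3)p_{Vidio}.
Setting p_{Streamly} = p_{Vidio} in the reaction function: p_{Streamly} = 47/6 + (1/3)p_{Streamly}, so p_{Streamly} = (47/6) / (2/3) = 11.75.

11.75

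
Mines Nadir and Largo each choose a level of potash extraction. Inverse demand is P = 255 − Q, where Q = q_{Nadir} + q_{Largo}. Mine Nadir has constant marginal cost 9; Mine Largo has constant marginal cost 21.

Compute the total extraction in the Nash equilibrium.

160

Mine Nadir's profit: π = q_{Nadir}(255 − (q_{Nadir} + q_{Largo})) − 9q_{Nadir}.
∂π/∂q_{Nadir} = 246 − 2q_{Nadir} − q_{Largo} = 0, so q_{Nadir} = 123 − 0.5q_{Largo}.
By the same steps for Largo: q_{Largo} = 117 − 0.5q_{Nadir}.
Substituting the second reaction function into the first: q_{Nadir} = 123 − 0.5(117 − 0.5q_{Nadir}), which gives 0.75q_{Nadir} = 64.5 ⇒ q_{Nadir} = 86.
Then q_{Largo} = 117 − 0.5·86 = 74.
Total extraction: 86 + 74 = 160.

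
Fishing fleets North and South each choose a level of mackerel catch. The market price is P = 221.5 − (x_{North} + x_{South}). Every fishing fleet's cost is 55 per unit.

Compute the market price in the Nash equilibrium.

Fishing fleet North's profit: π = x_{North}(221.5 − (x_{North} + x_{South})) − 55x_{North}.
∂π/∂x_{North} = 166.5 − 2x_{North} − x_{South} = 0, so x_{North} = 83.25 − 0.5x_{South}.
Setting x_{North} = x_{South} in the reaction function: x_{North} = 83.25 − 0.5x_{North}, so x_{North} = 83.25 / 1.5 = 55.5.
Equilibrium price: P = 221.5 − 111 = 110.5.

110.5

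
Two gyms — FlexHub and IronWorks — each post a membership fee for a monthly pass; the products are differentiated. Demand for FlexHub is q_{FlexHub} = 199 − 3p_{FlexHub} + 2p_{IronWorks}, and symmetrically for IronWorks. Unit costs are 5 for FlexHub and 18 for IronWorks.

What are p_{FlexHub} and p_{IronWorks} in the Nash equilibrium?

55.9375, 60.8125

FlexHub's profit: π = (p_{FlexHub} − 5)(199 − 3p_{FlexHub} + 2p_{IronWorks}).
∂π/∂p_{FlexHub} = 214 − 6p_{FlexHub} + 2p_{IronWorks} = 0 ⇒ p_{FlexHub} = 107/3 + (1/3)p_{IronWorks}.
Similarly p_{IronWorks} = 253/6 + (1/3)p_{FlexHub}.
Substituting the second reaction function into the first: p_{FlexHub} = 107/3 + (1/3)(253/6 + (1/3)p_{FlexHub}), which gives (8/9)p_{FlexHub} = 895/18 ⇒ p_{FlexHub} = 55.9375.
Then p_{IronWorks} = 253/6 + (1/3)·55.9375 = 60.8125.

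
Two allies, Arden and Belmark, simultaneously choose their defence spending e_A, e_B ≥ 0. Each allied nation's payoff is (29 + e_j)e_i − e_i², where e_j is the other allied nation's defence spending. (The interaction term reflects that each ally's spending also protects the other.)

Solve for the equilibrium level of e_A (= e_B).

29

Arden's payoff is (29 + e_B)e_A − e_A².
∂π/∂e_A = 29 + e_B − 2e_A = 0, so e_A = 14.5 + 0.5e_B.
Setting e_A = e_B in the reaction function: e_A = 14.5 + 0.5e_A, so e_A = 14.5 / 0.5 = 29.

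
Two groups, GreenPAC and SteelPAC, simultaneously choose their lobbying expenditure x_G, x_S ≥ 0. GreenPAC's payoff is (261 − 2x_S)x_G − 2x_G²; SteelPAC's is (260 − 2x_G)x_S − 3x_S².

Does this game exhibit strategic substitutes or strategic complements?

Expanding GreenPAC's payoff: 261x_G − 2x_Sx_G − 2x_G².
∂π/∂x_G = 261 − 2x_S − 4x_G = 0, so x_G = 65.25 − 0.5x_S.
The best-response slope dx_G/dx_S = −0.5 < 0: the reaction function is downward-sloping, so the choices are strategic substitutes.

strategic substitutes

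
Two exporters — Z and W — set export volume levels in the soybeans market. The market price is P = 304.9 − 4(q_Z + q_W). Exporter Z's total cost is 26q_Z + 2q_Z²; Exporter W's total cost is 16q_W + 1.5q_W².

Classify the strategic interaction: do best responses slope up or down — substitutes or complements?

strategic substitutes

Exporter Z's profit: π = q_Z(304.9 − 4(q_Z + q_W)) − 26q_Z − 2q_Z².
∂π/∂q_Z = 278.9 − 12q_Z − 4q_W = 0, so q_Z = 2789/120 − (1/3)q_W.
The best-response slope dq_Z/dq_W = −1/3 < 0: the reaction function is downward-sloping, so the choices are strategic substitutes.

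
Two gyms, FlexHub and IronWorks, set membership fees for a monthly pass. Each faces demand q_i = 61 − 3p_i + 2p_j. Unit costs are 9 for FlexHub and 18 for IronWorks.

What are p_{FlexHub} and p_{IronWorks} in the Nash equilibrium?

23.6875, 27.0625

FlexHub's profit: π = (p_{FlexHub} − 9)(61 − 3p_{FlexHub} + 2p_{IronWorks}).
∂π/∂p_{FlexHub} = 88 − 6p_{FlexHub} + 2p_{IronWorks} = 0 ⇒ p_{FlexHub} = 44/3 + (1/3)p_{IronWorks}.
Similarly p_{IronWorks} = 115/6 + (1/3)p_{FlexHub}.
Solving the two reaction functions simultaneously: (1 − (1/3)(1/3))p_{FlexHub} = 44/3 + (1/3)·(115/6), so (8/9)p_{FlexHub} = 379/18 and p_{FlexHub} = 23.6875.
Then p_{IronWorks} = 115/6 + (1/3)·23.6875 = 27.0625.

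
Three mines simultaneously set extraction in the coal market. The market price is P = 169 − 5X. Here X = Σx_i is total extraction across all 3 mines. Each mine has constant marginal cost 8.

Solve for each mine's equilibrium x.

A representative mine's profit is π_i = x_i(169 − 5X) − 8x_i, with X = x_i + Σ_{j≠i} x_j.
First-order condition: 161 − 10x_i − 5Σ_{j≠i} x_j = 0.
Imposing symmetry (x_j = x for all j) turns Σ_{j≠i} x_j into 2x, so 161 = 20x and x = 8.05.

8.05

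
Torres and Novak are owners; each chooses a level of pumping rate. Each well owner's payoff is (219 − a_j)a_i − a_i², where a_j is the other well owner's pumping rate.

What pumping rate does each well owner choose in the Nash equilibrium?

Torres's payoff is (219 − a_N)a_T − a_T².
∂π/∂a_T = 219 − a_N − 2a_T = 0, so a_T = 109.5 − 0.5a_N.
By symmetry a_N = a_T; substituting into the reaction function, 1.5a_T = 109.5 and a_T = 73.

73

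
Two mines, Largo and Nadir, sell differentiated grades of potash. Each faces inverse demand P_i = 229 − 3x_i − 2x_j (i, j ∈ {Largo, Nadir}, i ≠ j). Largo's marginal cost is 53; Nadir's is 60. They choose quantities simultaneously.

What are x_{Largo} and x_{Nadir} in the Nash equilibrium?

Mine Largo's profit: π = x_{Largo}(229 − 3x_{Largo} − 2x_{Nadir}) − 53x_{Largo}.
∂π/∂x_{Largo} = 176 − 6x_{Largo} − 2x_{Nadir} = 0 ⇒ x_{Largo} = 88/3 − (1/3)x_{Nadir}.
Similarly x_{Nadir} = 169/6 − (1/3)x_{Largo}.
Plugging x_{Nadir} into Largo's best response: x_{Largo} = 88/3 − (1/3)(169/6 − (1/3)x_{Largo}) ⇒ (8/9)x_{Largo} = 359/18, so x_{Largo} = 22.4375.
Then x_{Nadir} = 169/6 − (1/3)·22.4375 = 20.6875.

22.4375, 20.6875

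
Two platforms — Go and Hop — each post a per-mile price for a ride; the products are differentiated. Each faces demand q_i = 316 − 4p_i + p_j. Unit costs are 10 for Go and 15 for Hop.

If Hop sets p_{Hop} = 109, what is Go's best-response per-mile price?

Go's profit: π = (p_{Go} − 10)(316 − 4p_{Go} + p_{Hop}).
∂π/∂p_{Go} = 356 − 8p_{Go} + p_{Hop} = 0 ⇒ p_{Go} = 44.5 + 0.125p_{Hop}.
At p_{Hop} = 109: p_{Go} = 44.5 + 0.125·109 = 58.125.

58.125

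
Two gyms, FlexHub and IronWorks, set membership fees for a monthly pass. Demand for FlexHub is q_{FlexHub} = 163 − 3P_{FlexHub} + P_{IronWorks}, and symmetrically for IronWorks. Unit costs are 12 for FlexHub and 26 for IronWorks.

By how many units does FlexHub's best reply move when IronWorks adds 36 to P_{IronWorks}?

6

FlexHub's profit: π = (P_{FlexHub} − 12)(163 − 3P_{FlexHub} + P_{IronWorks}).
∂π/∂P_{FlexHub} = 199 − 6P_{FlexHub} + P_{IronWorks} = 0 ⇒ P_{FlexHub} = 199/6 + (1/6)P_{IronWorks}.
The reaction-function slope is 1/6, so a 36-unit rise in P_{IronWorks} moves P_{FlexHub} by 1/6 × 36 = 6. FlexHub's best response rises — the actions are strategic complements.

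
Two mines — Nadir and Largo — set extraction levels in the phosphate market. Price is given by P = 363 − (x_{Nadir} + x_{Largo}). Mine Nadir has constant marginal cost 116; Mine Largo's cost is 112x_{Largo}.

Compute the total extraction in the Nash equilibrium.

Mine Nadir's profit: π = x_{Nadir}(363 − (x_{Nadir} + x_{Largo})) − 116x_{Nadir}.
∂π/∂x_{Nadir} = 247 − 2x_{Nadir} − x_{Largo} = 0, so x_{Nadir} = 123.5 − 0.5x_{Largo}.
By the same steps for Largo: x_{Largo} = 125.5 − 0.5x_{Nadir}.
Plugging x_{Largo} into Nadir's best response: x_{Nadir} = 123.5 − 0.5(125.5 − 0.5x_{Nadir}) ⇒ 0.75x_{Nadir} = 60.75, so x_{Nadir} = 81.
Then x_{Largo} = 125.5 − 0.5·81 = 85.
Total extraction: 81 + 85 = 166.

166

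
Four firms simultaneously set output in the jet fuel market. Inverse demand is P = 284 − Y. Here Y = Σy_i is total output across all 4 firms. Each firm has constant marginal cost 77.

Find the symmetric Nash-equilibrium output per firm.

41.4

A representative firm's profit is π_i = y_i(284 − Y) − 77y_i, with Y = y_i + Σ_{j≠i} y_j.
First-order condition: 207 − 2y_i − Σ_{j≠i} y_j = 0.
Imposing symmetry (y_j = y for all j) turns Σ_{j≠i} y_j into 3y, so 207 = 5y and y = 41.4.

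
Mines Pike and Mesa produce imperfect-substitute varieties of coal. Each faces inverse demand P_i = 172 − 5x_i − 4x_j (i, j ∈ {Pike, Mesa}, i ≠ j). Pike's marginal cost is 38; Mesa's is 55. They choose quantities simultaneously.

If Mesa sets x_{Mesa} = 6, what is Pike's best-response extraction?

Mine Pike's profit: π = x_{Pike}(172 − 5x_{Pike} − 4x_{Mesa}) − 38x_{Pike}.
∂π/∂x_{Pike} = 134 − 10x_{Pike} − 4x_{Mesa} = 0 ⇒ x_{Pike} = 13.4 − 0.4x_{Mesa}.
At x_{Mesa} = 6: x_{Pike} = 13.4 − 0.4·6 = 11.

11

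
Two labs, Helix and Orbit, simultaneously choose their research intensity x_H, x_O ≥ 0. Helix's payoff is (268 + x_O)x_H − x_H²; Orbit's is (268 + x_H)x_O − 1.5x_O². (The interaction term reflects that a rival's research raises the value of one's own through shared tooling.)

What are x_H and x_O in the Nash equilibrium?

214.4, 160.8

Expanding Helix's payoff: 268x_H + x_Ox_H − x_H².
∂π/∂x_H = 268 + x_O − 2x_H = 0, so x_H = 134 + 0.5x_O.
Likewise for Orbit: x_O = 268/3 + (1/3)x_H.
Solving the two reaction functions simultaneously: (1 − (0.5)(1/3))x_H = 134 + 0.5·(268/3), so (5/6)x_H = 536/3 and x_H = 214.4.
Then x_O = 268/3 + (1/3)·214.4 = 160.8.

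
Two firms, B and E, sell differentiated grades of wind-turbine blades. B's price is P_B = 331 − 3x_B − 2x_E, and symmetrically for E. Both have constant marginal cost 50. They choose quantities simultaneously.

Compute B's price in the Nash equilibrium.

155.375

Firm B's profit: π = x_B(331 − 3x_B − 2x_E) − 50x_B.
∂π/∂x_B = 281 − 6x_B − 2x_E = 0 ⇒ x_B = 281/6 − (1/3)x_E.
By symmetry x_E = x_B; substituting into the reaction function, (4/3)x_B = 281/6 and x_B = 35.125.
P_B = 331 − 3·35.125 − 2·35.125 = 155.375.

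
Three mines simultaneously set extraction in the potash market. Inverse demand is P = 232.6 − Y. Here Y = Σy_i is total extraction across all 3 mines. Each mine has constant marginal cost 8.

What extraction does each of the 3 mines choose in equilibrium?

56.15

A representative mine's profit is π_i = y_i(232.6 − Y) − 8y_i, with Y = y_i + Σ_{j≠i} y_j.
First-order condition: 224.6 − 2y_i − Σ_{j≠i} y_j = 0.
In a symmetric equilibrium every mine chooses the same y, so Σ_{j≠i} y_j = 2y. The condition becomes 224.6 − 4y = 0, giving y = 224.6/4 = 56.15.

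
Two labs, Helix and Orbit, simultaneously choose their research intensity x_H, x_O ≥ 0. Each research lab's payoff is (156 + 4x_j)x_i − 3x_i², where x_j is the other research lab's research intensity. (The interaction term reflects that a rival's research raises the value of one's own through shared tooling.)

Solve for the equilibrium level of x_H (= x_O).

Helix's payoff is (156 + 4x_O)x_H − 3x_H².
∂π/∂x_H = 156 + 4x_O − 6x_H = 0, so x_H = 26 + (2/3)x_O.
Setting x_H = x_O in the reaction function: x_H = 26 + (2/3)x_H, so x_H = 26 / (1/3) = 78.

78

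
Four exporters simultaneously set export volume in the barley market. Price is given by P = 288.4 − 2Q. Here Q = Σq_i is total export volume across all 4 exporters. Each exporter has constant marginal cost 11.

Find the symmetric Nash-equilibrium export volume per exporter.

A representative exporter's profit is π_i = q_i(288.4 − 2Q) − 11q_i, with Q = q_i + Σ_{j≠i} q_j.
First-order condition: 277.4 − 4q_i − 2Σ_{j≠i} q_j = 0.
Imposing symmetry (q_j = q for all j) turns Σ_{j≠i} q_j into 3q, so 277.4 = 10q and q = 27.74.

27.74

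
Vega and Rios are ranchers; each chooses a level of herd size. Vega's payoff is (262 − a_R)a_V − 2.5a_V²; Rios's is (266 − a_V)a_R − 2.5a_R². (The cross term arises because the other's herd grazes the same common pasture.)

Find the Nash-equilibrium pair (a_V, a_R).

Expanding Vega's payoff: 262a_V − a_Ra_V − 2.5a_V².
∂π/∂a_V = 262 − a_R − 5a_V = 0, so a_V = 52.4 − 0.2a_R.
Likewise for Rios: a_R = 53.2 − 0.2a_V.
Substituting the second reaction function into the first: a_V = 52.4 − 0.2(53.2 − 0.2a_V), which gives 0.96a_V = 41.76 ⇒ a_V = 43.5.
Then a_R = 53.2 − 0.2·43.5 = 44.5.

43.5, 44.5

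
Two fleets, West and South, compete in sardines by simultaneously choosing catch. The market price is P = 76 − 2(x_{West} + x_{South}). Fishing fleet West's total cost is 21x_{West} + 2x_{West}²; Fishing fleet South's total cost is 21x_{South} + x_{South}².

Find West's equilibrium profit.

Fishing fleet West's profit: π = x_{West}(76 − 2(x_{West} + x_{South})) − 21x_{West} − 2x_{West}².
∂π/∂x_{West} = 55 − 8x_{West} − 2x_{South} = 0, so x_{West} = 6.875 − 0.25x_{South}.
For South: ∂π/∂x_{South} = 55 − 6x_{South} − 2x_{West} = 0 ⇒ x_{South} = 55/6 − (1/3)x_{West}.
Solving the two reaction functions simultaneously: (1 − (−0.25)(−1/3))x_{West} = 6.875 − 0.25·(55/6), so (11/12)x_{West} = 55/12 and x_{West} = 5.
Then x_{South} = 55/6 − (1/3)·5 = 7.5.
Price P = 76 − 2·12.5 = 51.
West's profit: (51 − 21)·5 − 2(5)² = 100.

100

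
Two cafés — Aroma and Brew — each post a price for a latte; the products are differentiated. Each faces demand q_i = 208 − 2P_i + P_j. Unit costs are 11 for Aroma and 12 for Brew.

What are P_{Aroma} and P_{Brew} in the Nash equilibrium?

76.8, 77.2

Aroma's profit: π = (P_{Aroma} − 11)(208 − 2P_{Aroma} + P_{Brew}).
∂π/∂P_{Aroma} = 230 − 4P_{Aroma} + P_{Brew} = 0 ⇒ P_{Aroma} = 57.5 + 0.25P_{Brew}.
Similarly P_{Brew} = 58 + 0.25P_{Aroma}.
Plugging P_{Brew} into Aroma's best response: P_{Aroma} = 57.5 + 0.25(58 + 0.25P_{Aroma}) ⇒ 0.9375P_{Aroma} = 72, so P_{Aroma} = 76.8.
Then P_{Brew} = 58 + 0.25·76.8 = 77.2.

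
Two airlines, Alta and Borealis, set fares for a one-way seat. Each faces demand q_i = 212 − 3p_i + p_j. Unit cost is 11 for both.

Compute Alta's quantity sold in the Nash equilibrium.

114

Alta's profit: π = (p_{Alta} − 11)(212 − 3p_{Alta} + p_{Borealis}).
∂π/∂p_{Alta} = 245 − 6p_{Alta} + p_{Borealis} = 0 ⇒ p_{Alta} = 245/6 + (1/6)p_{Borealis}.
By symmetry p_{Borealis} = p_{Alta}; substituting into the reaction function, (5/6)p_{Alta} = 245/6 and p_{Alta} = 49.
q_{Alta} = 212 − 3·49 + 49 = 114.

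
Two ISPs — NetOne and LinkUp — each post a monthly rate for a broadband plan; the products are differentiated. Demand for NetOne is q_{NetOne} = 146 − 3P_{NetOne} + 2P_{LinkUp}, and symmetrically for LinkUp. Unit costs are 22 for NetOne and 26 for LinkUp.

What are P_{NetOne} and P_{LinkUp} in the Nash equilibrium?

53.75, 55.25

NetOne's profit: π = (P_{NetOne} − 22)(146 − 3P_{NetOne} + 2P_{LinkUp}).
∂π/∂P_{NetOne} = 212 − 6P_{NetOne} + 2P_{LinkUp} = 0 ⇒ P_{NetOne} = 106/3 + (1/3)P_{LinkUp}.
Similarly P_{LinkUp} = 112/3 + (1/3)P_{NetOne}.
Substituting the second reaction function into the first: P_{NetOne} = 106/3 + (1/3)(112/3 + (1/3)P_{NetOne}), which gives (8/9)P_{NetOne} = 430/9 ⇒ P_{NetOne} = 53.75.
Then P_{LinkUp} = 112/3 + (1/3)·53.75 = 55.25.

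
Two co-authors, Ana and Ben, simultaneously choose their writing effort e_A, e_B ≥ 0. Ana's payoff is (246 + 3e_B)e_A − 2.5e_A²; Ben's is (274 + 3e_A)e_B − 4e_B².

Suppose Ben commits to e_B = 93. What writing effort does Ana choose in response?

105

Expanding Ana's payoff: 246e_A + 3e_Be_A − 2.5e_A².
∂π/∂e_A = 246 + 3e_B − 5e_A = 0, so e_A = 49.2 + 0.6e_B.
At e_B = 93: e_A = 49.2 + 0.6·93 = 105.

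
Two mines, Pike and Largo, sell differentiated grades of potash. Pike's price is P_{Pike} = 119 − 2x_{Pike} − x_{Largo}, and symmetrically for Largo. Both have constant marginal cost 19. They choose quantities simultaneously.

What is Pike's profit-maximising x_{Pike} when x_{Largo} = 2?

Mine Pike's profit: π = x_{Pike}(119 − 2x_{Pike} − x_{Largo}) − 19x_{Pike}.
∂π/∂x_{Pike} = 100 − 4x_{Pike} − x_{Largo} = 0 ⇒ x_{Pike} = 25 − 0.25x_{Largo}.
At x_{Largo} = 2: x_{Pike} = 25 − 0.25·2 = 24.5.

24.5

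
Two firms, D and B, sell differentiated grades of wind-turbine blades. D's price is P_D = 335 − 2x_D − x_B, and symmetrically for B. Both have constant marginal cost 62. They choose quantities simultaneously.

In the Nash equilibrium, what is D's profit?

Firm D's profit: π = x_D(335 − 2x_D − x_B) − 62x_D.
∂π/∂x_D = 273 − 4x_D − x_B = 0 ⇒ x_D = 68.25 − 0.25x_B.
By symmetry x_B = x_D; substituting into the reaction function, 1.25x_D = 68.25 and x_D = 54.6.
P_D = 335 − 2·54.6 − 54.6 = 171.2.
Profit = (171.2 − 62)·54.6 = 5962.32.

5962.32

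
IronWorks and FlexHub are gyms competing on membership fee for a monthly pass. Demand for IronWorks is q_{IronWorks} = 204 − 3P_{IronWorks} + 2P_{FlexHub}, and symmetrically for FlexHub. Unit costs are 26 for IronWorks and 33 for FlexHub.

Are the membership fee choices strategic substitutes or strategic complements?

strategic complements

IronWorks's profit: π = (P_{IronWorks} − 26)(204 − 3P_{IronWorks} + 2P_{FlexHub}).
∂π/∂P_{IronWorks} = 282 − 6P_{IronWorks} + 2P_{FlexHub} = 0 ⇒ P_{IronWorks} = 47 + (1/3)P_{FlexHub}.
The best-response slope dP_{IronWorks}/dP_{FlexHub} = 1/3 > 0: the reaction function is upward-sloping, so the choices are strategic complements.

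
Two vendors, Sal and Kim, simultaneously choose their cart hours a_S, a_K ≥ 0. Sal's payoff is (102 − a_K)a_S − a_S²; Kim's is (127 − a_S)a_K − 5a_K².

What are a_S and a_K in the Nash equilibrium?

47, 8

Expanding Sal's payoff: 102a_S − a_Ka_S − a_S².
∂π/∂a_S = 102 − a_K − 2a_S = 0, so a_S = 51 − 0.5a_K.
Likewise for Kim: a_K = 12.7 − 0.1a_S.
Solving the two reaction functions simultaneously: (1 − (−0.5)(−0.1))a_S = 51 − 0.5·12.7, so 0.95a_S = 44.65 and a_S = 47.
Then a_K = 12.7 − 0.1·47 = 8.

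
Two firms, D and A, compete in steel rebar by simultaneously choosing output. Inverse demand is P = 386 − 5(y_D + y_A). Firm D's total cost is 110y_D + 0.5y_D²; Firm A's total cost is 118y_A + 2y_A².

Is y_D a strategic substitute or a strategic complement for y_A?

strategic substitutes

Firm D's profit: π = y_D(386 − 5(y_D + y_A)) − 110y_D − 0.5y_D².
∂π/∂y_D = 276 − 11y_D − 5y_A = 0, so y_D = 276/11 − (5/11)y_A.
The best-response slope dy_D/dy_A = −5/11 < 0: the reaction function is downward-sloping, so the choices are strategic substitutes.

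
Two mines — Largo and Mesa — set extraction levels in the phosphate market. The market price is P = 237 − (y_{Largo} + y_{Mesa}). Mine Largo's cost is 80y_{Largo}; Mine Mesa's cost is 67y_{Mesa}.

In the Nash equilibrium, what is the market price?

Mine Largo's profit: π = y_{Largo}(237 − (y_{Largo} + y_{Mesa})) − 80y_{Largo}.
∂π/∂y_{Largo} = 157 − 2y_{Largo} − y_{Mesa} = 0, so y_{Largo} = 78.5 − 0.5y_{Mesa}.
By the same steps for Mesa: y_{Mesa} = 85 − 0.5y_{Largo}.
Plugging y_{Mesa} into Largo's best response: y_{Largo} = 78.5 − 0.5(85 − 0.5y_{Largo}) ⇒ 0.75y_{Largo} = 36, so y_{Largo} = 48.
Then y_{Mesa} = 85 − 0.5·48 = 61.
Equilibrium price: P = 237 − 109 = 128.

128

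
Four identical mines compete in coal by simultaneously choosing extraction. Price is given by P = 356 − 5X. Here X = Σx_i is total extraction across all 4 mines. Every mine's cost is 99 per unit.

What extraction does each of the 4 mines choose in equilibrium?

10.28

A representative mine's profit is π_i = x_i(356 − 5X) − 99x_i, with X = x_i + Σ_{j≠i} x_j.
First-order condition: 257 − 10x_i − 5Σ_{j≠i} x_j = 0.
With identical mines, set every x_j = x: then 257 − 10x − 15x = 0, i.e. x = 257/25 = 10.28.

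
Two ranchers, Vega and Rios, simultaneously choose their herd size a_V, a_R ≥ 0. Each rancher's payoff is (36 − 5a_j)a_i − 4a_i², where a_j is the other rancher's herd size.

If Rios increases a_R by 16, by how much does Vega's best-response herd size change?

-10

Vega's payoff is (36 − 5a_R)a_V − 4a_V².
∂π/∂a_V = 36 − 5a_R − 8a_V = 0, so a_V = 4.5 − 0.625a_R.
The reaction-function slope is −0.625, so a 16-unit rise in a_R moves a_V by −0.625 × 16 = −10. Vega's best response falls — the actions are strategic substitutes.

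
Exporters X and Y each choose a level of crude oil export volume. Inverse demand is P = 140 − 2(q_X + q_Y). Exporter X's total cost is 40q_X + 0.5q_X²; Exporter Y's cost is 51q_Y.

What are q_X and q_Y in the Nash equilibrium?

13.875, 15.3125

Exporter X's profit: π = q_X(140 − 2(q_X + q_Y)) − 40q_X − 0.5q_X².
∂π/∂q_X = 100 − 5q_X − 2q_Y = 0, so q_X = 20 − 0.4q_Y.
For Y: ∂π/∂q_Y = 89 − 4q_Y − 2q_X = 0 ⇒ q_Y = 22.25 − 0.5q_X.
Plugging q_Y into X's best response: q_X = 20 − 0.4(22.25 − 0.5q_X) ⇒ 0.8q_X = 11.1, so q_X = 13.875.
Then q_Y = 22.25 − 0.5·13.875 = 15.3125.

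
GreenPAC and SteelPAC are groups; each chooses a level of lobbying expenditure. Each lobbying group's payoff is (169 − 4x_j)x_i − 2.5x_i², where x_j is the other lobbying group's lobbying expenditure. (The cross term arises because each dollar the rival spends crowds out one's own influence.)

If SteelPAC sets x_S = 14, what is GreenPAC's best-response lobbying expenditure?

22.6

GreenPAC's payoff is (169 − 4x_S)x_G − 2.5x_G².
∂π/∂x_G = 169 − 4x_S − 5x_G = 0, so x_G = 33.8 − 0.8x_S.
At x_S = 14: x_G = 33.8 − 0.8·14 = 22.6.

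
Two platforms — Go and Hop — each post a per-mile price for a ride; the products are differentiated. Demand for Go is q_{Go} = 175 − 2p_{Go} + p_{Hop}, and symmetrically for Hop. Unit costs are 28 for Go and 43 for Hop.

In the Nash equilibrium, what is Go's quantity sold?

102

Go's profit: π = (p_{Go} − 28)(175 − 2p_{Go} + p_{Hop}).
∂π/∂p_{Go} = 231 − 4p_{Go} + p_{Hop} = 0 ⇒ p_{Go} = 57.75 + 0.25p_{Hop}.
Similarly p_{Hop} = 65.25 + 0.25p_{Go}.
Substituting the second reaction function into the first: p_{Go} = 57.75 + 0.25(65.25 + 0.25p_{Go}), which gives 0.9375p_{Go} = 74.0625 ⇒ p_{Go} = 79.
Then p_{Hop} = 65.25 + 0.25·79 = 85.
q_{Go} = 175 − 2·79 + 85 = 102.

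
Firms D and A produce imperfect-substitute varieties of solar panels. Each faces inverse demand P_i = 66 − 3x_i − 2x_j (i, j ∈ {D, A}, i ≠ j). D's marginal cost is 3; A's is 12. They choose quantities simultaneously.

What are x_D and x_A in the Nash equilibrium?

Firm D's profit: π = x_D(66 − 3x_D − 2x_A) − 3x_D.
∂π/∂x_D = 63 − 6x_D − 2x_A = 0 ⇒ x_D = 10.5 − (1/3)x_A.
Similarly x_A = 9 − (1/3)x_D.
Plugging x_A into D's best response: x_D = 10.5 − (1/3)(9 − (1/3)x_D) ⇒ (8/9)x_D = 7.5, so x_D = 8.4375.
Then x_A = 9 − (1/3)·8.4375 = 6.1875.

8.4375, 6.1875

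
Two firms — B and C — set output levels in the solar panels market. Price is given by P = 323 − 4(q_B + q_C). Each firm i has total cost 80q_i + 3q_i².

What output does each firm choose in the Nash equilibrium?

13.5

Firm B's profit: π = q_B(323 − 4(q_B + q_C)) − 80q_B − 3q_B².
∂π/∂q_B = 243 − 14q_B − 4q_C = 0, so q_B = 243/14 − (2/7)q_C.
Setting q_B = q_C in the reaction function: q_B = 243/14 − (2/7)q_B, so q_B = (243/14) / (9/7) = 13.5.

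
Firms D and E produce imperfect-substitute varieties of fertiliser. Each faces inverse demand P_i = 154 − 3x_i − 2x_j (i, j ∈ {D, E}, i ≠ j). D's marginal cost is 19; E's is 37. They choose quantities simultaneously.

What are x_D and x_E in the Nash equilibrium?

18, 13.5

Firm D's profit: π = x_D(154 − 3x_D − 2x_E) − 19x_D.
∂π/∂x_D = 135 − 6x_D − 2x_E = 0 ⇒ x_D = 22.5 − (1/3)x_E.
Similarly x_E = 19.5 − (1/3)x_D.
Plugging x_E into D's best response: x_D = 22.5 − (1/3)(19.5 − (1/3)x_D) ⇒ (8/9)x_D = 16, so x_D = 18.
Then x_E = 19.5 − (1/3)·18 = 13.5.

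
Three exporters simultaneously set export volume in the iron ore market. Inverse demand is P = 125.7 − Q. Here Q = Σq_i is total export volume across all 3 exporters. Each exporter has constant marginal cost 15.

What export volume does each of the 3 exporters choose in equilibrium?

27.675

A representative exporter's profit is π_i = q_i(125.7 − Q) − 15q_i, with Q = q_i + Σ_{j≠i} q_j.
First-order condition: 110.7 − 2q_i − Σ_{j≠i} q_j = 0.
Imposing symmetry (q_j = q for all j) turns Σ_{j≠i} q_j into 2q, so 110.7 = 4q and q = 27.675.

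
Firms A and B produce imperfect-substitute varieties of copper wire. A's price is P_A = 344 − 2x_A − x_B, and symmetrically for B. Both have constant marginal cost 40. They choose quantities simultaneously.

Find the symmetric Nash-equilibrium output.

60.8

Firm A's profit: π = x_A(344 − 2x_A − x_B) − 40x_A.
∂π/∂x_A = 304 − 4x_A − x_B = 0 ⇒ x_A = 76 − 0.25x_B.
By symmetry x_B = x_A; substituting into the reaction function, 1.25x_A = 76 and x_A = 60.8.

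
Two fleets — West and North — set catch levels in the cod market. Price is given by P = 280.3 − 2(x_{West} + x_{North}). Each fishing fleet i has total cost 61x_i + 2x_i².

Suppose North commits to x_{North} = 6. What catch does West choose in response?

25.9125

Fishing fleet West's profit: π = x_{West}(280.3 − 2(x_{West} + x_{North})) − 61x_{West} − 2x_{West}².
∂π/∂x_{West} = 219.3 − 8x_{West} − 2x_{North} = 0, so x_{West} = 27.4125 − 0.25x_{North}.
At x_{North} = 6: x_{West} = 27.4125 − 0.25·6 = 25.9125.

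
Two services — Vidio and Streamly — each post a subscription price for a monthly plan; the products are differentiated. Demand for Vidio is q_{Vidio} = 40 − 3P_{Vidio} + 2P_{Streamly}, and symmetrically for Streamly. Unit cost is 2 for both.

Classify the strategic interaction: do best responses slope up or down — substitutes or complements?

Vidio's profit: π = (P_{Vidio} − 2)(40 − 3P_{Vidio} + 2P_{Streamly}).
∂π/∂P_{Vidio} = 46 − 6P_{Vidio} + 2P_{Streamly} = 0 ⇒ P_{Vidio} = 23/3 + (1/3)P_{Streamly}.
The best-response slope dP_{Vidio}/dP_{Streamly} = 1/3 > 0: the reaction function is upward-sloping, so the choices are strategic complements.

strategic complements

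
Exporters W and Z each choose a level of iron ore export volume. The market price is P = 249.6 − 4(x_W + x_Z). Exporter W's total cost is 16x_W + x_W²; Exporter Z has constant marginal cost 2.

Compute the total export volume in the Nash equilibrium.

Exporter W's profit: π = x_W(249.6 − 4(x_W + x_Z)) − 16x_W − x_W².
∂π/∂x_W = 233.6 − 10x_W − 4x_Z = 0, so x_W = 23.36 − 0.4x_Z.
For Z: ∂π/∂x_Z = 247.6 − 8x_Z − 4x_W = 0 ⇒ x_Z = 30.95 − 0.5x_W.
Solving the two reaction functions simultaneously: (1 − (−0.4)(−0.5))x_W = 23.36 − 0.4·30.95, so 0.8x_W = 10.98 and x_W = 13.725.
Then x_Z = 30.95 − 0.5·13.725 = 24.0875.
Total export volume: 13.725 + 24.0875 = 37.8125.

37.8125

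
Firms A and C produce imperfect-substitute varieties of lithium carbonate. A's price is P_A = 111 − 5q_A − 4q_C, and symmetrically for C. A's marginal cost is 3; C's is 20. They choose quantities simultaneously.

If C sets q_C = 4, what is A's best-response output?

9.2

Firm A's profit: π = q_A(111 − 5q_A − 4q_C) − 3q_A.
∂π/∂q_A = 108 − 10q_A − 4q_C = 0 ⇒ q_A = 10.8 − 0.4q_C.
At q_C = 4: q_A = 10.8 − 0.4·4 = 9.2.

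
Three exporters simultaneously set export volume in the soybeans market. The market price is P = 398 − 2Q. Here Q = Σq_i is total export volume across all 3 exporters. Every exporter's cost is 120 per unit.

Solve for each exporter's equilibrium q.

A representative exporter's profit is π_i = q_i(398 − 2Q) − 120q_i, with Q = q_i + Σ_{j≠i} q_j.
First-order condition: 278 − 4q_i − 2Σ_{j≠i} q_j = 0.
Imposing symmetry (q_j = q for all j) turns Σ_{j≠i} q_j into 2q, so 278 = 8q and q = 34.75.

34.75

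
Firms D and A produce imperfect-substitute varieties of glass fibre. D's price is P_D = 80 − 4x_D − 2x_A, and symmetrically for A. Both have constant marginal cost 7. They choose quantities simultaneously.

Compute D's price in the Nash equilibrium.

Firm D's profit: π = x_D(80 − 4x_D − 2x_A) − 7x_D.
∂π/∂x_D = 73 − 8x_D − 2x_A = 0 ⇒ x_D = 9.125 − 0.25x_A.
By symmetry x_A = x_D; substituting into the reaction function, 1.25x_D = 9.125 and x_D = 7.3.
P_D = 80 − 4·7.3 − 2·7.3 = 36.2.

36.2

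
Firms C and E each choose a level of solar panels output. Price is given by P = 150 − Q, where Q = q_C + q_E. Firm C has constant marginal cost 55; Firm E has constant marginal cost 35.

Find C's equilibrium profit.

Firm C's profit: π = q_C(150 − (q_C + q_E)) − 55q_C.
∂π/∂q_C = 95 − 2q_C − q_E = 0, so q_C = 47.5 − 0.5q_E.
By the same steps for E: q_E = 57.5 − 0.5q_C.
Substituting the second reaction function into the first: q_C = 47.5 − 0.5(57.5 − 0.5q_C), which gives 0.75q_C = 18.75 ⇒ q_C = 25.
Then q_E = 57.5 − 0.5·25 = 45.
Price P = 150 − 70 = 80.
C's profit: (80 − 55)·25 = 625.

625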